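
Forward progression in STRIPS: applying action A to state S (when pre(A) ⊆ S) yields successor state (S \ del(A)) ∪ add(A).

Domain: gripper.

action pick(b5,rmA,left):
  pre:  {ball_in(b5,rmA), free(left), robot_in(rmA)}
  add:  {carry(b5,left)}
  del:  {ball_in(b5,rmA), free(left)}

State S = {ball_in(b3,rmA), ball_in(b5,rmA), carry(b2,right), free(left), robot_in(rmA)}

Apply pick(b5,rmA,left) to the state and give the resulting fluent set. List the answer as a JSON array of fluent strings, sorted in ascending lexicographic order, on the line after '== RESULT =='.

Compute (S \ del) ∪ add:
  pre ⊆ S: {ball_in(b5,rmA), free(left), robot_in(rmA)} ⊆ S  — applicable
  S \ del = {ball_in(b3,rmA), carry(b2,right), robot_in(rmA)}
  ∪ add   = {ball_in(b3,rmA), carry(b2,right), carry(b5,left), robot_in(rmA)}

== RESULT ==
["ball_in(b3,rmA)", "carry(b2,right)", "carry(b5,left)", "robot_in(rmA)"]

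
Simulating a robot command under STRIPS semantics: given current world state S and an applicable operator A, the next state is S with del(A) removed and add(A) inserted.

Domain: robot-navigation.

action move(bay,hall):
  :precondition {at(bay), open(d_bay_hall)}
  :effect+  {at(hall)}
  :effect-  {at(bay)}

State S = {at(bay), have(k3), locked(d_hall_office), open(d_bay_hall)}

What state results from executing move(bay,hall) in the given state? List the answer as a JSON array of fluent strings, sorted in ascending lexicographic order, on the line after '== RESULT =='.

Compute (S \ del) ∪ add:
  pre ⊆ S: {at(bay), open(d_bay_hall)} ⊆ S  — applicable
  S \ del = {have(k3), locked(d_hall_office), open(d_bay_hall)}
  ∪ add   = {at(hall), have(k3), locked(d_hall_office), open(d_bay_hall)}

== RESULT ==
["at(hall)", "have(k3)", "locked(d_hall_office)", "open(d_bay_hall)"]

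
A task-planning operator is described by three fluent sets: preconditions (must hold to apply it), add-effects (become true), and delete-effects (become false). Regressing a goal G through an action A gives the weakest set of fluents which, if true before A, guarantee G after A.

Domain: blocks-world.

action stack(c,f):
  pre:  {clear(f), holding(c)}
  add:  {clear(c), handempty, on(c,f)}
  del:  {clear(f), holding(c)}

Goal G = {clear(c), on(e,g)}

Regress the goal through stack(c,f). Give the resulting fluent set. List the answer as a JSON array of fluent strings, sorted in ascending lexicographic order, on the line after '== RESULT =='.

Compute (G \ add) ∪ pre:
  G ∩ del = {}  (empty — regression defined)
  G \ add = {clear(c), on(e,g)} \ {clear(c), handempty, on(c,f)} = {on(e,g)}
  ∪ pre   = {on(e,g)} ∪ {clear(f), holding(c)}
          = {clear(f), holding(c), on(e,g)}

== RESULT ==
["clear(f)", "holding(c)", "on(e,g)"]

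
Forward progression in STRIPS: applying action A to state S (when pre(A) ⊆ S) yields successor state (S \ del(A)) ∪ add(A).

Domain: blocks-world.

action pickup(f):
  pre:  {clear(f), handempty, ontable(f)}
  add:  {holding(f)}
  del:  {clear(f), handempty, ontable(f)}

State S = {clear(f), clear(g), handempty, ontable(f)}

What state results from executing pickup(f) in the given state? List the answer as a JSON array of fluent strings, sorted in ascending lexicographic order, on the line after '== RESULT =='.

Progress:
  pre ⊆ S: {clear(f), handempty, ontable(f)} ⊆ S  — applicable
  S \ del = {clear(g)}
  ∪ add   = {clear(g), holding(f)}

== RESULT ==
["clear(g)", "holding(f)"]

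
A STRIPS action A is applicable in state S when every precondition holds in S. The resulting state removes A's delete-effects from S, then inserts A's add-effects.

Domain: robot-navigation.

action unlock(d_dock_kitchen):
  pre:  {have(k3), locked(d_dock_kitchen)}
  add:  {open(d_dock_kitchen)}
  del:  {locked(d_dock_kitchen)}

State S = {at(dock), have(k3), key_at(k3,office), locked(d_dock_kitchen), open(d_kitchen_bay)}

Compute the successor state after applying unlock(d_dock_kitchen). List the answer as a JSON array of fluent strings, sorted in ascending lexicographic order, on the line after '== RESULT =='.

Compute (S \ del) ∪ add:
  pre ⊆ S: {have(k3), locked(d_dock_kitchen)} ⊆ S  — applicable
  S \ del = {at(dock), have(k3), key_at(k3,office), open(d_kitchen_bay)}
  ∪ add   = {at(dock), have(k3), key_at(k3,office), open(d_dock_kitchen), open(d_kitchen_bay)}

== RESULT ==
["at(dock)", "have(k3)", "key_at(k3,office)", "open(d_dock_kitchen)", "open(d_kitchen_bay)"]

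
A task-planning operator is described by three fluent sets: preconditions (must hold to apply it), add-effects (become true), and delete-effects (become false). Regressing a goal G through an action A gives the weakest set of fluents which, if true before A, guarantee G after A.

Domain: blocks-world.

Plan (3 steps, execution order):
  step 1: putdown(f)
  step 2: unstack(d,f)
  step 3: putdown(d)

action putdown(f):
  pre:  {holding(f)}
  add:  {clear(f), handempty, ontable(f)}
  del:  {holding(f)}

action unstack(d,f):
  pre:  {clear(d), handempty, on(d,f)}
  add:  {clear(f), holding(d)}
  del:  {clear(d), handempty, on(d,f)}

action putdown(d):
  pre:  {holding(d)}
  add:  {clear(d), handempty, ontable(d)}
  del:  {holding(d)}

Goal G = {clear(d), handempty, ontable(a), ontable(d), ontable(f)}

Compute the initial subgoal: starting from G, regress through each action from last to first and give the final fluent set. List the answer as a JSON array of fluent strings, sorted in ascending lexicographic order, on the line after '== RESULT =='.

Work backward from the goal:
  through step 3 (putdown(d)): drop {clear(d), handempty, ontable(d)}, keep {ontable(a), ontable(f)}, require {holding(d)}
    → {holding(d), ontable(a), ontable(f)}
  through step 2 (unstack(d,f)): drop {holding(d)}, keep {ontable(a), ontable(f)}, require {clear(d), handempty, on(d,f)}
    → {clear(d), handempty, on(d,f), ontable(a), ontable(f)}
  through step 1 (putdown(f)): drop {handempty, ontable(f)}, keep {clear(d), on(d,f), ontable(a)}, require {holding(f)}
    → {clear(d), holding(f), on(d,f), ontable(a)}

== RESULT ==
["clear(d)", "holding(f)", "on(d,f)", "ontable(a)"]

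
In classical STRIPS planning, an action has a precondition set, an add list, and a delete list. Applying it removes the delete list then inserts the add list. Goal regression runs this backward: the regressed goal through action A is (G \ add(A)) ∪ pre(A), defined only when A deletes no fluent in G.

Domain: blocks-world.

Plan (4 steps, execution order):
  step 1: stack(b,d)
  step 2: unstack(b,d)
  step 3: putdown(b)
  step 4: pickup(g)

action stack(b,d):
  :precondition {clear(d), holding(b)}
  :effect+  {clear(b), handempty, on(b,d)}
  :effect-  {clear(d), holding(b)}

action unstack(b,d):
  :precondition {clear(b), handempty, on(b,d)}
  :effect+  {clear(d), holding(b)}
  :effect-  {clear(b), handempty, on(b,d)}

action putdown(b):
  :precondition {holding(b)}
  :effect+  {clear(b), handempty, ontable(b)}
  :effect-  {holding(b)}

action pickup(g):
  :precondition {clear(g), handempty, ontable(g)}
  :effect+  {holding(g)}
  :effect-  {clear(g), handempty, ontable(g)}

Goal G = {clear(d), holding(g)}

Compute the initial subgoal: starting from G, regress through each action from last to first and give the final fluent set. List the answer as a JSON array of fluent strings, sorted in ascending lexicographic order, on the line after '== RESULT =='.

Work backward from the goal:
  through step 4 (pickup(g)): drop {holding(g)}, keep {clear(d)}, require {clear(g), handempty, ontable(g)}
    → {clear(d), clear(g), handempty, ontable(g)}
  through step 3 (putdown(b)): drop {handempty}, keep {clear(d), clear(g), ontable(g)}, require {holding(b)}
    → {clear(d), clear(g), holding(b), ontable(g)}
  through step 2 (unstack(b,d)): drop {clear(d), holding(b)}, keep {clear(g), ontable(g)}, require {clear(b), handempty, on(b,d)}
    → {clear(b), clear(g), handempty, on(b,d), ontable(g)}
  through step 1 (stack(b,d)): drop {clear(b), handempty, on(b,d)}, keep {clear(g), ontable(g)}, require {clear(d), holding(b)}
    → {clear(d), clear(g), holding(b), ontable(g)}

== RESULT ==
["clear(d)", "clear(g)", "holding(b)", "ontable(g)"]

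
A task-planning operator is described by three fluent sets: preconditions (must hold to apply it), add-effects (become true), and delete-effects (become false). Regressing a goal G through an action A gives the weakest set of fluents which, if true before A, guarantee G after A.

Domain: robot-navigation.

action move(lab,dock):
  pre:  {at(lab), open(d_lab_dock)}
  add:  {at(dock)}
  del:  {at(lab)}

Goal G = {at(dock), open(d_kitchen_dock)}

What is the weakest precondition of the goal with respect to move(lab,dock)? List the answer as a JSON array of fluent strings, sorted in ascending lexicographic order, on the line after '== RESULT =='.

Regress:
  G ∩ del = {}  (empty — regression defined)
  G \ add = {at(dock), open(d_kitchen_dock)} \ {at(dock)} = {open(d_kitchen_dock)}
  ∪ pre   = {open(d_kitchen_dock)} ∪ {at(lab), open(d_lab_dock)}
          = {at(lab), open(d_kitchen_dock), open(d_lab_dock)}

== RESULT ==
["at(lab)", "open(d_kitchen_dock)", "open(d_lab_dock)"]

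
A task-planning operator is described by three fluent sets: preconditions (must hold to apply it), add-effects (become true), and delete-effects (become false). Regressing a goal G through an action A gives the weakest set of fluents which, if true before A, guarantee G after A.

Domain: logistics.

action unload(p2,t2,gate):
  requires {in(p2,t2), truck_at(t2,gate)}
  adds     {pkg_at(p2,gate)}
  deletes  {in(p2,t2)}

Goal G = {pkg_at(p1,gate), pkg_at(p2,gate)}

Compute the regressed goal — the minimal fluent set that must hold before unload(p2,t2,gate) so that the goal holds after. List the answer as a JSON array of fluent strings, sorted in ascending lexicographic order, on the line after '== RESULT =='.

Regress:
  G ∩ del = {}  (empty — regression defined)
  G \ add = {pkg_at(p1,gate), pkg_at(p2,gate)} \ {pkg_at(p2,gate)} = {pkg_at(p1,gate)}
  ∪ pre   = {pkg_at(p1,gate)} ∪ {in(p2,t2), truck_at(t2,gate)}
          = {in(p2,t2), pkg_at(p1,gate), truck_at(t2,gate)}

== RESULT ==
["in(p2,t2)", "pkg_at(p1,gate)", "truck_at(t2,gate)"]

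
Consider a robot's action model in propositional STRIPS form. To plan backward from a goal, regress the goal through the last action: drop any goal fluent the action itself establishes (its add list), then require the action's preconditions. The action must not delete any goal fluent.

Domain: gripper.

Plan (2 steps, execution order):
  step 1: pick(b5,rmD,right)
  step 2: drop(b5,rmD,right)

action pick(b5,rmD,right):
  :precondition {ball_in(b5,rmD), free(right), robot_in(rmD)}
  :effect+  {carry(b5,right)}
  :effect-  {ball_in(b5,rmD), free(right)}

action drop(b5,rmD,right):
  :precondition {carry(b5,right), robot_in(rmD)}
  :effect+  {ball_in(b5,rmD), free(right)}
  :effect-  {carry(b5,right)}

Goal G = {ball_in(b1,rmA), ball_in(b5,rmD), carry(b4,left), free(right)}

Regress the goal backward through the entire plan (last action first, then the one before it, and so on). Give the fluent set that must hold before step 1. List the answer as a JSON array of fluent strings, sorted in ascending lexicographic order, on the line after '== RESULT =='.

Work backward from the goal:
  through step 2 (drop(b5,rmD,right)): drop {ball_in(b5,rmD), free(right)}, keep {ball_in(b1,rmA), carry(b4,left)}, require {carry(b5,right), robot_in(rmD)}
    → {ball_in(b1,rmA), carry(b4,left), carry(b5,right), robot_in(rmD)}
  through step 1 (pick(b5,rmD,right)): drop {carry(b5,right)}, keep {ball_in(b1,rmA), carry(b4,left), robot_in(rmD)}, require {ball_in(b5,rmD), free(right), robot_in(rmD)}
    → {ball_in(b1,rmA), ball_in(b5,rmD), carry(b4,left), free(right), robot_in(rmD)}

== RESULT ==
["ball_in(b1,rmA)", "ball_in(b5,rmD)", "carry(b4,left)", "free(right)", "robot_in(rmD)"]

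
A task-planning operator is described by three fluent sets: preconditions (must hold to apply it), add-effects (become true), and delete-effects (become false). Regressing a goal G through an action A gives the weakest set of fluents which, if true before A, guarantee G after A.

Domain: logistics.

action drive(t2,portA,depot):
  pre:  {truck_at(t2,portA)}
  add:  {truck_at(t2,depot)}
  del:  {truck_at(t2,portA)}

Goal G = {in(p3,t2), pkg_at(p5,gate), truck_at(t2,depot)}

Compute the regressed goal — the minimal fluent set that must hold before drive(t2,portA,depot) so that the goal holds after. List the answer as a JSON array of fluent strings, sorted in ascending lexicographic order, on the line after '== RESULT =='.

Regress:
  G ∩ del = {}  (empty — regression defined)
  G \ add = {in(p3,t2), pkg_at(p5,gate), truck_at(t2,depot)} \ {truck_at(t2,depot)} = {in(p3,t2), pkg_at(p5,gate)}
  ∪ pre   = {in(p3,t2), pkg_at(p5,gate)} ∪ {truck_at(t2,portA)}
          = {in(p3,t2), pkg_at(p5,gate), truck_at(t2,portA)}

== RESULT ==
["in(p3,t2)", "pkg_at(p5,gate)", "truck_at(t2,portA)"]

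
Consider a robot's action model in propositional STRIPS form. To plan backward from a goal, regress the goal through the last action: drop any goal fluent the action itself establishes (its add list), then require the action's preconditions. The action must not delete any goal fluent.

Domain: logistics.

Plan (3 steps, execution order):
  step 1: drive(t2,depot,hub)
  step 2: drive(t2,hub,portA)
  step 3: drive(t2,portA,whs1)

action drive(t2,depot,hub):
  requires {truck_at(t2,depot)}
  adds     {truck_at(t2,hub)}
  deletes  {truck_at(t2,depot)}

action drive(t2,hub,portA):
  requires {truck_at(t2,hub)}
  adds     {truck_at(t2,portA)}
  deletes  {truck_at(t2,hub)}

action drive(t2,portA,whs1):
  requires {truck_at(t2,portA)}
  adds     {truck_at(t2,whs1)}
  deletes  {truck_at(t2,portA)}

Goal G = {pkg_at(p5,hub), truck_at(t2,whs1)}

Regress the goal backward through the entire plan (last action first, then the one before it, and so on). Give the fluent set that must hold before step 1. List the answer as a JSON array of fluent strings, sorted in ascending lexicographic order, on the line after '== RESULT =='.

Regress step by step:
  through step 3 (drive(t2,portA,whs1)): drop {truck_at(t2,whs1)}, keep {pkg_at(p5,hub)}, require {truck_at(t2,portA)}
    → {pkg_at(p5,hub), truck_at(t2,portA)}
  through step 2 (drive(t2,hub,portA)): drop {truck_at(t2,portA)}, keep {pkg_at(p5,hub)}, require {truck_at(t2,hub)}
    → {pkg_at(p5,hub), truck_at(t2,hub)}
  through step 1 (drive(t2,depot,hub)): drop {truck_at(t2,hub)}, keep {pkg_at(p5,hub)}, require {truck_at(t2,depot)}
    → {pkg_at(p5,hub), truck_at(t2,depot)}

== RESULT ==
["pkg_at(p5,hub)", "truck_at(t2,depot)"]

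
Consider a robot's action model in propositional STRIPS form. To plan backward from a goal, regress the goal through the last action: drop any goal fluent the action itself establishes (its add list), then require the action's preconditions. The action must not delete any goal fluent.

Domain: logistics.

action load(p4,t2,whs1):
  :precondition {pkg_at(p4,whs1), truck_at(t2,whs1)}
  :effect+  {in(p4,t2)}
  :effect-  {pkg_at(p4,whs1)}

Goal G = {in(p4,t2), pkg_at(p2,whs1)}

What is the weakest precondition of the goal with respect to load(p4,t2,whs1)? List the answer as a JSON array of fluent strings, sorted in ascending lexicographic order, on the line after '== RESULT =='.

Regress:
  G ∩ del = {}  (empty — regression defined)
  G \ add = {in(p4,t2), pkg_at(p2,whs1)} \ {in(p4,t2)} = {pkg_at(p2,whs1)}
  ∪ pre   = {pkg_at(p2,whs1)} ∪ {pkg_at(p4,whs1), truck_at(t2,whs1)}
          = {pkg_at(p2,whs1), pkg_at(p4,whs1), truck_at(t2,whs1)}

== RESULT ==
["pkg_at(p2,whs1)", "pkg_at(p4,whs1)", "truck_at(t2,whs1)"]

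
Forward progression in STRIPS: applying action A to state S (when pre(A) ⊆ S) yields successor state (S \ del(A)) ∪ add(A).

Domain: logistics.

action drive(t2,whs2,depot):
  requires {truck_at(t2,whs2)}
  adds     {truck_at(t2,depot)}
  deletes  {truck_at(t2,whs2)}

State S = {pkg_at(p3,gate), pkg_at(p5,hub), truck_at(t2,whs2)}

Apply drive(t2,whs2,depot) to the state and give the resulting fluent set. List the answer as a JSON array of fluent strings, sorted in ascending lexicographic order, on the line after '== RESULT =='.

Compute (S \ del) ∪ add:
  pre ⊆ S: {truck_at(t2,whs2)} ⊆ S  — applicable
  S \ del = {pkg_at(p3,gate), pkg_at(p5,hub)}
  ∪ add   = {pkg_at(p3,gate), pkg_at(p5,hub), truck_at(t2,depot)}

== RESULT ==
["pkg_at(p3,gate)", "pkg_at(p5,hub)", "truck_at(t2,depot)"]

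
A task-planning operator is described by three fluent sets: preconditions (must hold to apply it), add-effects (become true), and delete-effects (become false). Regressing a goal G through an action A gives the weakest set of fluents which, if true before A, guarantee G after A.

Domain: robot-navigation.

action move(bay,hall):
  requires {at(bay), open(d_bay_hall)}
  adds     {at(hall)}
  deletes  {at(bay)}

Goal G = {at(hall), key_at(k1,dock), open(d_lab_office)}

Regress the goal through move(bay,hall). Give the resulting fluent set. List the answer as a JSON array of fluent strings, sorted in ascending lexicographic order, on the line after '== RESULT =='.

Regress:
  G ∩ del = {}  (empty — regression defined)
  G \ add = {at(hall), key_at(k1,dock), open(d_lab_office)} \ {at(hall)} = {key_at(k1,dock), open(d_lab_office)}
  ∪ pre   = {key_at(k1,dock), open(d_lab_office)} ∪ {at(bay), open(d_bay_hall)}
          = {at(bay), key_at(k1,dock), open(d_bay_hall), open(d_lab_office)}

== RESULT ==
["at(bay)", "key_at(k1,dock)", "open(d_bay_hall)", "open(d_lab_office)"]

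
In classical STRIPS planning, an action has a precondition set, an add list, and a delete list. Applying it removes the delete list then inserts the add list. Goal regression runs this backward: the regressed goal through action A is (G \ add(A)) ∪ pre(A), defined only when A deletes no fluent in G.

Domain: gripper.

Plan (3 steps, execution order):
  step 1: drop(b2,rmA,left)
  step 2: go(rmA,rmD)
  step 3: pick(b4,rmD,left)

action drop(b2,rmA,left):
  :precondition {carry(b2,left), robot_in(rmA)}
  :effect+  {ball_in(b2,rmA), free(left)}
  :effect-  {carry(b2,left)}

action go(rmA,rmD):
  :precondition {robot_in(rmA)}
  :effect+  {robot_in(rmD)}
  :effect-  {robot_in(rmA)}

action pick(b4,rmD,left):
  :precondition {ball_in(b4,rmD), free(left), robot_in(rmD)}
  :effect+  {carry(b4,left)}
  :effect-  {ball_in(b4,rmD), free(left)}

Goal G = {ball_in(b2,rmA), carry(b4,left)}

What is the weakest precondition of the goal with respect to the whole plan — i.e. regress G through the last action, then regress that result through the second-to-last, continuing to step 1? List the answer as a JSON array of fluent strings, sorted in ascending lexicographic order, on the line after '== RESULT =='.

Work backward from the goal:
  through step 3 (pick(b4,rmD,left)): drop {carry(b4,left)}, keep {ball_in(b2,rmA)}, require {ball_in(b4,rmD), free(left), robot_in(rmD)}
    → {ball_in(b2,rmA), ball_in(b4,rmD), free(left), robot_in(rmD)}
  through step 2 (go(rmA,rmD)): drop {robot_in(rmD)}, keep {ball_in(b2,rmA), ball_in(b4,rmD), free(left)}, require {robot_in(rmA)}
    → {ball_in(b2,rmA), ball_in(b4,rmD), free(left), robot_in(rmA)}
  through step 1 (drop(b2,rmA,left)): drop {ball_in(b2,rmA), free(left)}, keep {ball_in(b4,rmD), robot_in(rmA)}, require {carry(b2,left), robot_in(rmA)}
    → {ball_in(b4,rmD), carry(b2,left), robot_in(rmA)}

== RESULT ==
["ball_in(b4,rmD)", "carry(b2,left)", "robot_in(rmA)"]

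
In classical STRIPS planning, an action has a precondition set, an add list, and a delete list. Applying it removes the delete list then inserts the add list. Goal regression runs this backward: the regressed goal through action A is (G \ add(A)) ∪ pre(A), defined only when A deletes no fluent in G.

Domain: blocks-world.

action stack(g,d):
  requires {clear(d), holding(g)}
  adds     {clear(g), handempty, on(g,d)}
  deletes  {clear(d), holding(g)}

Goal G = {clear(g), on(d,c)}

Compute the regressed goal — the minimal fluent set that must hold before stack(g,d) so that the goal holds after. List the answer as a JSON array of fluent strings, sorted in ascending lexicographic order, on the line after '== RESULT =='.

Compute (G \ add) ∪ pre:
  G ∩ del = {}  (empty — regression defined)
  G \ add = {clear(g), on(d,c)} \ {clear(g), handempty, on(g,d)} = {on(d,c)}
  ∪ pre   = {on(d,c)} ∪ {clear(d), holding(g)}
          = {clear(d), holding(g), on(d,c)}

== RESULT ==
["clear(d)", "holding(g)", "on(d,c)"]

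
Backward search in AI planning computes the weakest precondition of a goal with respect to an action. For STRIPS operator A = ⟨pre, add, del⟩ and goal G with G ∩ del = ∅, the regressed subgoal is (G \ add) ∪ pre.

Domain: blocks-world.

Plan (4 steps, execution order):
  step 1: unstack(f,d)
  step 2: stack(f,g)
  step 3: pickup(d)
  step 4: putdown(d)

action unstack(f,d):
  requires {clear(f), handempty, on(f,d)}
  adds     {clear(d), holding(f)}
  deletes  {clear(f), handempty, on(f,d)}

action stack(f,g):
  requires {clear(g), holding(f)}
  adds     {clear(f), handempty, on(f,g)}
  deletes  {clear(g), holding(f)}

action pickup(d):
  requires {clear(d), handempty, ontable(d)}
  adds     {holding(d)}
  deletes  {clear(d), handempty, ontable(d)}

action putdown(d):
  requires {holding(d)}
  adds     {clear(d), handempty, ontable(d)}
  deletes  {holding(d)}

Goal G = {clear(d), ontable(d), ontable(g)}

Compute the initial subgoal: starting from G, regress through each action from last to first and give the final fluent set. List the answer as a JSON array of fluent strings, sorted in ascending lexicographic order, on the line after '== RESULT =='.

Work backward from the goal:
  through step 4 (putdown(d)): drop {clear(d), ontable(d)}, keep {ontable(g)}, require {holding(d)}
    → {holding(d), ontable(g)}
  through step 3 (pickup(d)): drop {holding(d)}, keep {ontable(g)}, require {clear(d), handempty, ontable(d)}
    → {clear(d), handempty, ontable(d), ontable(g)}
  through step 2 (stack(f,g)): drop {handempty}, keep {clear(d), ontable(d), ontable(g)}, require {clear(g), holding(f)}
    → {clear(d), clear(g), holding(f), ontable(d), ontable(g)}
  through step 1 (unstack(f,d)): drop {clear(d), holding(f)}, keep {clear(g), ontable(d), ontable(g)}, require {clear(f), handempty, on(f,d)}
    → {clear(f), clear(g), handempty, on(f,d), ontable(d), ontable(g)}

== RESULT ==
["clear(f)", "clear(g)", "handempty", "on(f,d)", "ontable(d)", "ontable(g)"]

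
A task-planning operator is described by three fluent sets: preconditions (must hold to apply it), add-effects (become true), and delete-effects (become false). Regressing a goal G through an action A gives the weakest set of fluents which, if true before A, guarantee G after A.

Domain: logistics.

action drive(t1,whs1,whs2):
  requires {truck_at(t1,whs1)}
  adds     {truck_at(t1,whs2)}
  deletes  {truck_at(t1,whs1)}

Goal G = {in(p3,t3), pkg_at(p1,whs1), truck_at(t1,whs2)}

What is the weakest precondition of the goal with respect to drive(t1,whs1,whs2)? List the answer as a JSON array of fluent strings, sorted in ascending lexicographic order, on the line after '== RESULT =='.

Regress:
  G ∩ del = {}  (empty — regression defined)
  G \ add = {in(p3,t3), pkg_at(p1,whs1), truck_at(t1,whs2)} \ {truck_at(t1,whs2)} = {in(p3,t3), pkg_at(p1,whs1)}
  ∪ pre   = {in(p3,t3), pkg_at(p1,whs1)} ∪ {truck_at(t1,whs1)}
          = {in(p3,t3), pkg_at(p1,whs1), truck_at(t1,whs1)}

== RESULT ==
["in(p3,t3)", "pkg_at(p1,whs1)", "truck_at(t1,whs1)"]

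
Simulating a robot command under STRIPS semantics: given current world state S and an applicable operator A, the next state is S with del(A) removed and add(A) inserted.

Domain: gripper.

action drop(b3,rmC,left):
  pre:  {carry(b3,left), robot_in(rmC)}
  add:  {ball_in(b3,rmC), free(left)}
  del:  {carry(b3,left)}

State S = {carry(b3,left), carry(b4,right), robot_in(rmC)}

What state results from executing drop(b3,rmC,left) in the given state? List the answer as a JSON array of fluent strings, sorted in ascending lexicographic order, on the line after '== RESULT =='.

Compute (S \ del) ∪ add:
  pre ⊆ S: {carry(b3,left), robot_in(rmC)} ⊆ S  — applicable
  S \ del = {carry(b4,right), robot_in(rmC)}
  ∪ add   = {ball_in(b3,rmC), carry(b4,right), free(left), robot_in(rmC)}

== RESULT ==
["ball_in(b3,rmC)", "carry(b4,right)", "free(left)", "robot_in(rmC)"]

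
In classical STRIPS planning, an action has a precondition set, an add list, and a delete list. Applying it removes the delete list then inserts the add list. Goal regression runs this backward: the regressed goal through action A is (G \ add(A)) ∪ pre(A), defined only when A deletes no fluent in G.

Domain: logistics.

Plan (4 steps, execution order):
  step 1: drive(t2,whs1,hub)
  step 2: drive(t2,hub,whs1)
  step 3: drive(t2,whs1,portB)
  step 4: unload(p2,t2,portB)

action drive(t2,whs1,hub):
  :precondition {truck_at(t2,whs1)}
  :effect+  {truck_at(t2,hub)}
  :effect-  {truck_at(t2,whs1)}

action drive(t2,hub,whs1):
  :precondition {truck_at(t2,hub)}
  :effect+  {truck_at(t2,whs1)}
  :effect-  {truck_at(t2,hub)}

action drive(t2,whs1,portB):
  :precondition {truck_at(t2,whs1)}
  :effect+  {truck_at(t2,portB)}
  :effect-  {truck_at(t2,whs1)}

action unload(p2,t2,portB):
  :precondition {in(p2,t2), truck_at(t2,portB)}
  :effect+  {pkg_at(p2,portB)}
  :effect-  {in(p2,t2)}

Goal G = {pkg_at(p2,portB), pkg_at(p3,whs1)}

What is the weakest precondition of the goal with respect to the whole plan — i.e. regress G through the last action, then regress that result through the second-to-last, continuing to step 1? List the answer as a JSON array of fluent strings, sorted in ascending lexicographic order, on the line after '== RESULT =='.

Regress step by step:
  through step 4 (unload(p2,t2,portB)): drop {pkg_at(p2,portB)}, keep {pkg_at(p3,whs1)}, require {in(p2,t2), truck_at(t2,portB)}
    → {in(p2,t2), pkg_at(p3,whs1), truck_at(t2,portB)}
  through step 3 (drive(t2,whs1,portB)): drop {truck_at(t2,portB)}, keep {in(p2,t2), pkg_at(p3,whs1)}, require {truck_at(t2,whs1)}
    → {in(p2,t2), pkg_at(p3,whs1), truck_at(t2,whs1)}
  through step 2 (drive(t2,hub,whs1)): drop {truck_at(t2,whs1)}, keep {in(p2,t2), pkg_at(p3,whs1)}, require {truck_at(t2,hub)}
    → {in(p2,t2), pkg_at(p3,whs1), truck_at(t2,hub)}
  through step 1 (drive(t2,whs1,hub)): drop {truck_at(t2,hub)}, keep {in(p2,t2), pkg_at(p3,whs1)}, require {truck_at(t2,whs1)}
    → {in(p2,t2), pkg_at(p3,whs1), truck_at(t2,whs1)}

== RESULT ==
["in(p2,t2)", "pkg_at(p3,whs1)", "truck_at(t2,whs1)"]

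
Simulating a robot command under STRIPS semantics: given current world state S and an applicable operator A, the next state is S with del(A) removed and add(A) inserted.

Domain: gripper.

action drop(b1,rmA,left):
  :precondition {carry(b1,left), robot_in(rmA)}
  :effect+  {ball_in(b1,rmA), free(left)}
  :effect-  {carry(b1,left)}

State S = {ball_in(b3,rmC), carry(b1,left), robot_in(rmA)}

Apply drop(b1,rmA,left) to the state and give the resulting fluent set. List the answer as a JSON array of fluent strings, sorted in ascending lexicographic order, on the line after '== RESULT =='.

Compute (S \ del) ∪ add:
  pre ⊆ S: {carry(b1,left), robot_in(rmA)} ⊆ S  — applicable
  S \ del = {ball_in(b3,rmC), robot_in(rmA)}
  ∪ add   = {ball_in(b1,rmA), ball_in(b3,rmC), free(left), robot_in(rmA)}

== RESULT ==
["ball_in(b1,rmA)", "ball_in(b3,rmC)", "free(left)", "robot_in(rmA)"]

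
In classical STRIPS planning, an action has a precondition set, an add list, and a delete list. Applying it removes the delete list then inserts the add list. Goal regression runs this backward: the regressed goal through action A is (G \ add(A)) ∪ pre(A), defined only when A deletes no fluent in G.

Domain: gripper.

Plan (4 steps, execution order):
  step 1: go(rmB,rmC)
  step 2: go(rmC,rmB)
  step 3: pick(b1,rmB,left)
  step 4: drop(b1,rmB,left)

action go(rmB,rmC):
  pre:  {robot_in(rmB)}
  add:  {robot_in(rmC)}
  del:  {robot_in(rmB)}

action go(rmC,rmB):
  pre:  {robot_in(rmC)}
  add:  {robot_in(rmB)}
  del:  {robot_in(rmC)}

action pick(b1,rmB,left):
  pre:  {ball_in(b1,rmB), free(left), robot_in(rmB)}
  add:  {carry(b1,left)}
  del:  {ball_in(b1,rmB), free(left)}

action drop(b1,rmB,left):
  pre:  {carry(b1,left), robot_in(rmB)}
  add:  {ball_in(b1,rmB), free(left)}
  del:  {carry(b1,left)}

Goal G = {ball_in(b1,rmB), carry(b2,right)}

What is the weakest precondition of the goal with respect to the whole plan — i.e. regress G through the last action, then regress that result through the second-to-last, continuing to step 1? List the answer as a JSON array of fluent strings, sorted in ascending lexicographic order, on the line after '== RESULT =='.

Regress step by step:
  through step 4 (drop(b1,rmB,left)): drop {ball_in(b1,rmB)}, keep {carry(b2,right)}, require {carry(b1,left), robot_in(rmB)}
    → {carry(b1,left), carry(b2,right), robot_in(rmB)}
  through step 3 (pick(b1,rmB,left)): drop {carry(b1,left)}, keep {carry(b2,right), robot_in(rmB)}, require {ball_in(b1,rmB), free(left), robot_in(rmB)}
    → {ball_in(b1,rmB), carry(b2,right), free(left), robot_in(rmB)}
  through step 2 (go(rmC,rmB)): drop {robot_in(rmB)}, keep {ball_in(b1,rmB), carry(b2,right), free(left)}, require {robot_in(rmC)}
    → {ball_in(b1,rmB), carry(b2,right), free(left), robot_in(rmC)}
  through step 1 (go(rmB,rmC)): drop {robot_in(rmC)}, keep {ball_in(b1,rmB), carry(b2,right), free(left)}, require {robot_in(rmB)}
    → {ball_in(b1,rmB), carry(b2,right), free(left), robot_in(rmB)}

== RESULT ==
["ball_in(b1,rmB)", "carry(b2,right)", "free(left)", "robot_in(rmB)"]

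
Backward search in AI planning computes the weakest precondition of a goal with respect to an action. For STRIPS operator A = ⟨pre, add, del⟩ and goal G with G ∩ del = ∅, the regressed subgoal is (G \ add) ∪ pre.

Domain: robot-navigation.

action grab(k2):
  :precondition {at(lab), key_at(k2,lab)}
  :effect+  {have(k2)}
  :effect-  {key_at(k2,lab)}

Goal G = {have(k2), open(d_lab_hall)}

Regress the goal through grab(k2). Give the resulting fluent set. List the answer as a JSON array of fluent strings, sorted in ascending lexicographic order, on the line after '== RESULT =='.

Regress:
  G ∩ del = {}  (empty — regression defined)
  G \ add = {have(k2), open(d_lab_hall)} \ {have(k2)} = {open(d_lab_hall)}
  ∪ pre   = {open(d_lab_hall)} ∪ {at(lab), key_at(k2,lab)}
          = {at(lab), key_at(k2,lab), open(d_lab_hall)}

== RESULT ==
["at(lab)", "key_at(k2,lab)", "open(d_lab_hall)"]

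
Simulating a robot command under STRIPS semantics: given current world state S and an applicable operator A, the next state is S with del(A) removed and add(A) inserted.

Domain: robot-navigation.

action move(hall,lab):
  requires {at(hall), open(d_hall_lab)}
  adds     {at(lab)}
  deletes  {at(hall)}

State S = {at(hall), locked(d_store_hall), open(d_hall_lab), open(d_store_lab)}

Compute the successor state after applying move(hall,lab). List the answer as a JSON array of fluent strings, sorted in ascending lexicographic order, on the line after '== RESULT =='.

Progress:
  pre ⊆ S: {at(hall), open(d_hall_lab)} ⊆ S  — applicable
  S \ del = {locked(d_store_hall), open(d_hall_lab), open(d_store_lab)}
  ∪ add   = {at(lab), locked(d_store_hall), open(d_hall_lab), open(d_store_lab)}

== RESULT ==
["at(lab)", "locked(d_store_hall)", "open(d_hall_lab)", "open(d_store_lab)"]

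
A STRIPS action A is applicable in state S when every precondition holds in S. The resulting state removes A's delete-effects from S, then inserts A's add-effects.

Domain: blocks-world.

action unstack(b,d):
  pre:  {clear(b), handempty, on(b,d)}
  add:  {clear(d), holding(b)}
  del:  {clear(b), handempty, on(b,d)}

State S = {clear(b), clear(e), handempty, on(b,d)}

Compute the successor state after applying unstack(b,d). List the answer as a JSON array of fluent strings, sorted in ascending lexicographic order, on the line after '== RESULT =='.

Progress:
  pre ⊆ S: {clear(b), handempty, on(b,d)} ⊆ S  — applicable
  S \ del = {clear(e)}
  ∪ add   = {clear(d), clear(e), holding(b)}

== RESULT ==
["clear(d)", "clear(e)", "holding(b)"]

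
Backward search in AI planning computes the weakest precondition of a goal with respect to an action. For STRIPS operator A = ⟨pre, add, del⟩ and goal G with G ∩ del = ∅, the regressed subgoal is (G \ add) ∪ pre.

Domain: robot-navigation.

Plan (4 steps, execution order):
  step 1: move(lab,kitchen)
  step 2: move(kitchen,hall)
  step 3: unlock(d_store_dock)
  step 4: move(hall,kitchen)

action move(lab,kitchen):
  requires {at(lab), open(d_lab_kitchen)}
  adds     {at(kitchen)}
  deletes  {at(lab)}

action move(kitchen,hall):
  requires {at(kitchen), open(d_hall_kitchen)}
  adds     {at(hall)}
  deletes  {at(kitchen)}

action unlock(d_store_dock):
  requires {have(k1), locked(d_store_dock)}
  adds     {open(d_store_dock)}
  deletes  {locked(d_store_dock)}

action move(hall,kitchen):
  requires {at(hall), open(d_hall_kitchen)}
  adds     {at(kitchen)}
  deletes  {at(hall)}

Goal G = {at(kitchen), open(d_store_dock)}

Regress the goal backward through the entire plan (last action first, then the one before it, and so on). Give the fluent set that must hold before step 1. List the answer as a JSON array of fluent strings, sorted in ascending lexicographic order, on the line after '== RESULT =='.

Work backward from the goal:
  through step 4 (move(hall,kitchen)): drop {at(kitchen)}, keep {open(d_store_dock)}, require {at(hall), open(d_hall_kitchen)}
    → {at(hall), open(d_hall_kitchen), open(d_store_dock)}
  through step 3 (unlock(d_store_dock)): drop {open(d_store_dock)}, keep {at(hall), open(d_hall_kitchen)}, require {have(k1), locked(d_store_dock)}
    → {at(hall), have(k1), locked(d_store_dock), open(d_hall_kitchen)}
  through step 2 (move(kitchen,hall)): drop {at(hall)}, keep {have(k1), locked(d_store_dock), open(d_hall_kitchen)}, require {at(kitchen), open(d_hall_kitchen)}
    → {at(kitchen), have(k1), locked(d_store_dock), open(d_hall_kitchen)}
  through step 1 (move(lab,kitchen)): drop {at(kitchen)}, keep {have(k1), locked(d_store_dock), open(d_hall_kitchen)}, require {at(lab), open(d_lab_kitchen)}
    → {at(lab), have(k1), locked(d_store_dock), open(d_hall_kitchen), open(d_lab_kitchen)}

== RESULT ==
["at(lab)", "have(k1)", "locked(d_store_dock)", "open(d_hall_kitchen)", "open(d_lab_kitchen)"]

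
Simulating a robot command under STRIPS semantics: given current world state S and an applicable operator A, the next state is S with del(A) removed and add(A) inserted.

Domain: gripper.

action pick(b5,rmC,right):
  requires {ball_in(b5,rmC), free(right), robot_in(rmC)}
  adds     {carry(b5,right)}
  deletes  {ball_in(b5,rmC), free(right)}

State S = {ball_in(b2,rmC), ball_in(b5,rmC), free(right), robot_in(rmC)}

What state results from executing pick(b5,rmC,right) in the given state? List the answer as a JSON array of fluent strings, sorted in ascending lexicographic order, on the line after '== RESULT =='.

Compute (S \ del) ∪ add:
  pre ⊆ S: {ball_in(b5,rmC), free(right), robot_in(rmC)} ⊆ S  — applicable
  S \ del = {ball_in(b2,rmC), robot_in(rmC)}
  ∪ add   = {ball_in(b2,rmC), carry(b5,right), robot_in(rmC)}

== RESULT ==
["ball_in(b2,rmC)", "carry(b5,right)", "robot_in(rmC)"]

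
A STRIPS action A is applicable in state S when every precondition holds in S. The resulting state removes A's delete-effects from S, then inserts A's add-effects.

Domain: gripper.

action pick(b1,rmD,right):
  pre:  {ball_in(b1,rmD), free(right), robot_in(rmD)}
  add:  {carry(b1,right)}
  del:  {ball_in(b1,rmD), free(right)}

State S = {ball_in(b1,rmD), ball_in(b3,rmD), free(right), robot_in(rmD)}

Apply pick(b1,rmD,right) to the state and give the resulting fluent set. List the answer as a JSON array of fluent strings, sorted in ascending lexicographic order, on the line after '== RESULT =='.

Compute (S \ del) ∪ add:
  pre ⊆ S: {ball_in(b1,rmD), free(right), robot_in(rmD)} ⊆ S  — applicable
  S \ del = {ball_in(b3,rmD), robot_in(rmD)}
  ∪ add   = {ball_in(b3,rmD), carry(b1,right), robot_in(rmD)}

== RESULT ==
["ball_in(b3,rmD)", "carry(b1,right)", "robot_in(rmD)"]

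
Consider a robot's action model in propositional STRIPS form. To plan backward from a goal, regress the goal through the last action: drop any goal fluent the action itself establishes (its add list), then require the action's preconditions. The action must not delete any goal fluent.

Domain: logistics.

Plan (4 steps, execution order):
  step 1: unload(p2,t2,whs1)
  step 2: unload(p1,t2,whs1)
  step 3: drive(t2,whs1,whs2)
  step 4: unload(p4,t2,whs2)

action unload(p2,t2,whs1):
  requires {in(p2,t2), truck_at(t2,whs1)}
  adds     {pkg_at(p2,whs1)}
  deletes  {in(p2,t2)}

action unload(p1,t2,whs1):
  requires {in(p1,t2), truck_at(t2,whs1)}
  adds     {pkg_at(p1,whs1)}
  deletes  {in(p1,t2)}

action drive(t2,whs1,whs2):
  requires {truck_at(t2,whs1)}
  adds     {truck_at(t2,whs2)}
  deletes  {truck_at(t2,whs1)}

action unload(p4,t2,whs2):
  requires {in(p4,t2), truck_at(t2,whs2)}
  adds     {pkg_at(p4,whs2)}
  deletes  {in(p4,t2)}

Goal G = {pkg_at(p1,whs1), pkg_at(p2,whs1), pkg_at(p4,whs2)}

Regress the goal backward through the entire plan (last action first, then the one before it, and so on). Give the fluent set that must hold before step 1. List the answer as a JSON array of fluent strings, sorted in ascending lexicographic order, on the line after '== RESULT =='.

Regress step by step:
  through step 4 (unload(p4,t2,whs2)): drop {pkg_at(p4,whs2)}, keep {pkg_at(p1,whs1), pkg_at(p2,whs1)}, require {in(p4,t2), truck_at(t2,whs2)}
    → {in(p4,t2), pkg_at(p1,whs1), pkg_at(p2,whs1), truck_at(t2,whs2)}
  through step 3 (drive(t2,whs1,whs2)): drop {truck_at(t2,whs2)}, keep {in(p4,t2), pkg_at(p1,whs1), pkg_at(p2,whs1)}, require {truck_at(t2,whs1)}
    → {in(p4,t2), pkg_at(p1,whs1), pkg_at(p2,whs1), truck_at(t2,whs1)}
  through step 2 (unload(p1,t2,whs1)): drop {pkg_at(p1,whs1)}, keep {in(p4,t2), pkg_at(p2,whs1), truck_at(t2,whs1)}, require {in(p1,t2), truck_at(t2,whs1)}
    → {in(p1,t2), in(p4,t2), pkg_at(p2,whs1), truck_at(t2,whs1)}
  through step 1 (unload(p2,t2,whs1)): drop {pkg_at(p2,whs1)}, keep {in(p1,t2), in(p4,t2), truck_at(t2,whs1)}, require {in(p2,t2), truck_at(t2,whs1)}
    → {in(p1,t2), in(p2,t2), in(p4,t2), truck_at(t2,whs1)}

== RESULT ==
["in(p1,t2)", "in(p2,t2)", "in(p4,t2)", "truck_at(t2,whs1)"]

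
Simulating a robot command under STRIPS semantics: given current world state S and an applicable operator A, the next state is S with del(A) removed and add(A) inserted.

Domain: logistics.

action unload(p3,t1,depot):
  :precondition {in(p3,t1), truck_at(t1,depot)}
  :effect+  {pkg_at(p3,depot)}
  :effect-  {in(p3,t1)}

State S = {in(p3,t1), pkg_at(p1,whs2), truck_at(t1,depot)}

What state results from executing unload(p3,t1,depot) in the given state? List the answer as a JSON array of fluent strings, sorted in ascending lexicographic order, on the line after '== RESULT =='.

Compute (S \ del) ∪ add:
  pre ⊆ S: {in(p3,t1), truck_at(t1,depot)} ⊆ S  — applicable
  S \ del = {pkg_at(p1,whs2), truck_at(t1,depot)}
  ∪ add   = {pkg_at(p1,whs2), pkg_at(p3,depot), truck_at(t1,depot)}

== RESULT ==
["pkg_at(p1,whs2)", "pkg_at(p3,depot)", "truck_at(t1,depot)"]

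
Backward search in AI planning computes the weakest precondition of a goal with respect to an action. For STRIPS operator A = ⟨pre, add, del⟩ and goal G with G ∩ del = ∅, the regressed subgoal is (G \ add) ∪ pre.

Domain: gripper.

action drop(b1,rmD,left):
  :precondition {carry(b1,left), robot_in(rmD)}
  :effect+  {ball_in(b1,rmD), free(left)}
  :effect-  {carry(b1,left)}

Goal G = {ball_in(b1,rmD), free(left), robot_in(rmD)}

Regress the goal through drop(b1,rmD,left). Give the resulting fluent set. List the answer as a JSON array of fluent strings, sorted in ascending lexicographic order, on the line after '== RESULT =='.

Regress:
  G ∩ del = {}  (empty — regression defined)
  G \ add = {ball_in(b1,rmD), free(left), robot_in(rmD)} \ {ball_in(b1,rmD), free(left)} = {robot_in(rmD)}
  ∪ pre   = {robot_in(rmD)} ∪ {carry(b1,left), robot_in(rmD)}
          = {carry(b1,left), robot_in(rmD)}

== RESULT ==
["carry(b1,left)", "robot_in(rmD)"]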